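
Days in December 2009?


Month: December (month 12)
December has 31 days

31 days


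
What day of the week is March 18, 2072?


Friday

Zeller's congruence:
q=18, m=3, k=72, j=20
h = (18 + ⌊13×4/5⌋ + 72 + ⌊72/4⌋ + ⌊20/4⌋ - 2×20) mod 7
= (18 + 10 + 72 + 18 + 5 - 40) mod 7
= 83 mod 7 = 6
h=6 → Friday


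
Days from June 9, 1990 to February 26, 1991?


262 days

From June 9, 1990 to February 26, 1991
Rest of June 1990: 30 - 9 = 21
Full months: July 31, August 31, September 30, October 31, November 30, December 31, January 31
Days into February 1991: 26
Total = 21 + 31 + 31 + 30 + 31 + 30 + 31 + 31 + 26 = 262 days


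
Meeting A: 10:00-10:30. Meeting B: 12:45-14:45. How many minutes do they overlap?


Meeting A: 600-630 (in minutes from midnight)
Meeting B: 765-885
Overlap start = max(600, 765) = 765
Overlap end = min(630, 885) = 630
Overlap = max(0, 630 - 765) = 0 min

0 minutes


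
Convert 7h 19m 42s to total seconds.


26382 seconds

Hours: 7 × 3600 = 25200
Minutes: 19 × 60 = 1140
Seconds: 42
Total = 25200 + 1140 + 42 = 26382


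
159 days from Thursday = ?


Start: Thursday (index 3)
(3 + 159) mod 7
= 162 mod 7
= 1
Index 1 → Tuesday

Tuesday


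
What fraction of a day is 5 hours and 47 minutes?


Total minutes: 5×60 + 47 = 347
Day = 24×60 = 1440 minutes
Fraction = 347/1440 ≈ 0.2410
As a percentage: 347/1440 × 100 ≈ 24.10%

0.2410 (24.10%)


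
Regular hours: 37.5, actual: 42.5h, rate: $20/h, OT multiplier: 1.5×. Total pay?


Regular: 37.5h × $20 = $750.00
Overtime: 42.5 - 37.5 = 5.0h
OT pay: 5.0h × $20 × 1.5 = $150.00
Total = $750.00 + $150.00 = $900.00

$900.00


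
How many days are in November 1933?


30 days

Month: November (month 11)
November has 30 days


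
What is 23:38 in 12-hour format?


11:38 PM

Hour: 23
23 - 12 = 11 → PM


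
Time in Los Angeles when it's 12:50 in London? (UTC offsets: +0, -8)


Time difference = UTC-8 - UTC+0 = -8 hours
New hour = (12 -8) mod 24
= 4 mod 24 = 4
Minutes unchanged → 04:50

04:50


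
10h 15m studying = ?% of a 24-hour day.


Time: 615 minutes
Day: 1440 minutes
Percentage = (615/1440) × 100 ≈ 42.7%

42.7%


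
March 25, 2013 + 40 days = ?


Start: March 25, 2013
Add 40 days
March 25 → April 1: 31 - 25 + 1 = 7 days (40 - 7 = 33 left)
April 1 → May 1: 30 - 1 + 1 = 30 days (33 - 30 = 3 left)
May 1 + 3 = May 4, 2013

May 4, 2013


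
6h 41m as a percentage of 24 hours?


0.2785 (27.85%)

Total minutes: 6×60 + 41 = 401
Day = 24×60 = 1440 minutes
Fraction = 401/1440 ≈ 0.2785
As a percentage: 401/1440 × 100 ≈ 27.85%


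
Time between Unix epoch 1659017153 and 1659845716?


Difference = 1659845716 - 1659017153 = 828563 seconds
In hours: 828563 / 3600 ≈ 230.2
In days: 828563 / 86400 ≈ 9.59

828563 seconds (230.2 hours / 9.59 days)


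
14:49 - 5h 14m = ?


Start: 889 minutes from midnight
Subtract: 314 minutes
Remaining: 889 - 314 = 575
Hours: 9, Minutes: 35

09:35


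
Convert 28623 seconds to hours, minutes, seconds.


Hours: 28623 ÷ 3600 = 7 remainder 3423
Minutes: 3423 ÷ 60 = 57 remainder 3
Seconds: 3

7h 57m 3s


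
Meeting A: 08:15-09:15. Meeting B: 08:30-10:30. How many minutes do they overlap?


45 minutes

Meeting A: 495-555 (in minutes from midnight)
Meeting B: 510-630
Overlap start = max(495, 510) = 510
Overlap end = min(555, 630) = 555
Overlap = max(0, 555 - 510) = 45 min


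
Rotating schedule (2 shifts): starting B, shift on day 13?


Shifts: A, B
Start: B (index 1)
Day 13: (1 + 13 - 1) mod 2
= 13 mod 2
= 1
Index 1 → shift B

Shift B


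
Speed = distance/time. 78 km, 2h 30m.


31.2 km/h

Distance: 78 km
Time: 2h 30m = 150 min = 150/60 = 5/2 hours
Speed = 78 ÷ (5/2) = 78 × 2 / 5 = 156/5 = 31.2 km/h


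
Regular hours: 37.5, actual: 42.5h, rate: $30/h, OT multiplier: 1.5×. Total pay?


Regular: 37.5h × $30 = $1125.00
Overtime: 42.5 - 37.5 = 5.0h
OT pay: 5.0h × $30 × 1.5 = $225.00
Total = $1125.00 + $225.00 = $1350.00

$1350.00


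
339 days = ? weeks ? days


48 weeks 3 days

Weeks: 339 ÷ 7 = 48 remainder 3


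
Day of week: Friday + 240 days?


Start: Friday (index 4)
(4 + 240) mod 7
= 244 mod 7
= 6
Index 6 → Sunday

Sunday


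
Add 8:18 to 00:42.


09:00

Start: 42 minutes from midnight
Add: 498 minutes
Total: 540 minutes
Hours: 540 ÷ 60 = 9 remainder 0


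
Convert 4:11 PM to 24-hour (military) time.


16:11

Input: 4:11 PM
PM: 4 + 12 = 16


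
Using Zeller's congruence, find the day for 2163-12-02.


Zeller's congruence:
q=2, m=12, k=63, j=21
h = (2 + ⌊13×13/5⌋ + 63 + ⌊63/4⌋ + ⌊21/4⌋ - 2×21) mod 7
= (2 + 33 + 63 + 15 + 5 - 42) mod 7
= 76 mod 7 = 6
h=6 → Friday

Friday


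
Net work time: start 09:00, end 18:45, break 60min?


8h 45m (525 minutes)

Total time = (18×60+45) - (9×60+0)
= 1125 - 540 = 585 min
Minus break: 585 - 60 = 525 min
= 8h 45m


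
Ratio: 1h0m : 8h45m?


4:35 (0.11)

Duration 1: 60 minutes
Duration 2: 525 minutes
Ratio = 60:525
GCD = 15
Simplified = 4:35
As a decimal: 4/35 ≈ 0.11


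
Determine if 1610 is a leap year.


Rules: divisible by 4 AND (not by 100 OR by 400)
1610 ÷ 4 = 402 remainder 2 → not divisible by 4
Not divisible by 4 → not a leap year

No


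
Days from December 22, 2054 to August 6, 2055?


227 days

From December 22, 2054 to August 6, 2055
Rest of December 2054: 31 - 22 = 9
Full months: January 31, February 2055 28, March 31, April 30, May 31, June 30, July 31
Days into August 2055: 6
Total = 9 + 31 + 28 + 31 + 30 + 31 + 30 + 31 + 6 = 227 days


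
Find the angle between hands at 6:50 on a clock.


95.0°

Hour hand = 6×30 + 50×0.5 = 205.0°
Minute hand = 50×6 = 300°
Difference = |205.0 - 300| = 95.0°


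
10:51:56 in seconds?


Hours: 10 × 3600 = 36000
Minutes: 51 × 60 = 3060
Seconds: 56
Total = 36000 + 3060 + 56 = 39116

39116 seconds


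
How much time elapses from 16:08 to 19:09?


End time in minutes: 19×60 + 9 = 1149
Start time in minutes: 16×60 + 8 = 968
Difference = 1149 - 968 = 181 minutes
= 3 hours 1 minutes

3h 1m


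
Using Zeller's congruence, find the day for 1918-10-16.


Wednesday

Zeller's congruence:
q=16, m=10, k=18, j=19
h = (16 + ⌊13×11/5⌋ + 18 + ⌊18/4⌋ + ⌊19/4⌋ - 2×19) mod 7
= (16 + 28 + 18 + 4 + 4 - 38) mod 7
= 32 mod 7 = 4
h=4 → Wednesday


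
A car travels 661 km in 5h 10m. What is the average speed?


Distance: 661 km
Time: 5h 10m = 310 min = 310/60 = 31/6 hours
Speed = 661 ÷ (31/6) = 661 × 6 / 31 = 3966/31 ≈ 127.9 km/h

127.9 km/h


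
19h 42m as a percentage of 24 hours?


Total minutes: 19×60 + 42 = 1182
Day = 24×60 = 1440 minutes
Fraction = 1182/1440 ≈ 0.8208
As a percentage: 1182/1440 × 100 ≈ 82.08%

0.8208 (82.08%)


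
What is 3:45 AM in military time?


03:45

Input: 3:45 AM
AM hour stays: 3


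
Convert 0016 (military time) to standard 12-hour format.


Hour: 0
0 → 12 AM (midnight)

12:16 AM


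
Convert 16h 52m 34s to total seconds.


Hours: 16 × 3600 = 57600
Minutes: 52 × 60 = 3120
Seconds: 34
Total = 57600 + 3120 + 34 = 60754

60754 seconds


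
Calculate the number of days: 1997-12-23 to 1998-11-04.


From December 23, 1997 to November 4, 1998
Rest of December 1997: 31 - 23 = 8
Full months: January 31, February 1998 28, March 31, April 30, May 31, June 30, July 31, August 31, September 30, October 31
Days into November 1998: 4
Total = 8 + 31 + 28 + 31 + 30 + 31 + 30 + 31 + 31 + 30 + 31 + 4 = 316 days

316 days


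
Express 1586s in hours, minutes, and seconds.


Hours: 1586 ÷ 3600 = 0 remainder 1586
Minutes: 1586 ÷ 60 = 26 remainder 26
Seconds: 26

0h 26m 26s


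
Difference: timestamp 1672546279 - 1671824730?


721549 seconds (200.4 hours / 8.35 days)

Difference = 1672546279 - 1671824730 = 721549 seconds
In hours: 721549 / 3600 ≈ 200.4
In days: 721549 / 86400 ≈ 8.35


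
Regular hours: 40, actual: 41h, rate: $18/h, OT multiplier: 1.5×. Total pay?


Regular: 40h × $18 = $720.00
Overtime: 41 - 40 = 1h
OT pay: 1h × $18 × 1.5 = $27.00
Total = $720.00 + $27.00 = $747.00

$747.00


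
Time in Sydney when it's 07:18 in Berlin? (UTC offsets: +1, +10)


Time difference = UTC+10 - UTC+1 = +9 hours
New hour = (7 + 9) mod 24
= 16 mod 24 = 16
Minutes unchanged → 16:18

16:18


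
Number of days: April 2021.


Month: April (month 4)
April has 30 days

30 days


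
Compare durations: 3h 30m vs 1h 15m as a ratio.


Duration 1: 210 minutes
Duration 2: 75 minutes
Ratio = 210:75
GCD = 15
Simplified = 14:5
As a decimal: 14/5 = 2.80

14:5 (2.80)


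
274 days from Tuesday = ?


Start: Tuesday (index 1)
(1 + 274) mod 7
= 275 mod 7
= 2
Index 2 → Wednesday

Wednesday


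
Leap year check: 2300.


No

Rules: divisible by 4 AND (not by 100 OR by 400)
2300 ÷ 4 = 575 exactly → divisible by 4
2300 ÷ 100 = 23 exactly → divisible by 100
2300 ÷ 400 = 5 remainder 300 → not divisible by 400
Divisible by 100 but not by 400 → not a leap year


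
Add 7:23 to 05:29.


12:52

Start: 329 minutes from midnight
Add: 443 minutes
Total: 772 minutes
Hours: 772 ÷ 60 = 12 remainder 52


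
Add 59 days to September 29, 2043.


Start: September 29, 2043
Add 59 days
September 29 → October 1: 30 - 29 + 1 = 2 days (59 - 2 = 57 left)
October 1 → November 1: 31 - 1 + 1 = 31 days (57 - 31 = 26 left)
November 1 + 26 = November 27, 2043

November 27, 2043


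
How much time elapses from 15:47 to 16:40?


0h 53m

End time in minutes: 16×60 + 40 = 1000
Start time in minutes: 15×60 + 47 = 947
Difference = 1000 - 947 = 53 minutes
= 0 hours 53 minutes


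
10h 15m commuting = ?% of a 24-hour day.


Time: 615 minutes
Day: 1440 minutes
Percentage = (615/1440) × 100 ≈ 42.7%

42.7%


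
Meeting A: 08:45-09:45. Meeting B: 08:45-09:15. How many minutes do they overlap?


Meeting A: 525-585 (in minutes from midnight)
Meeting B: 525-555
Overlap start = max(525, 525) = 525
Overlap end = min(585, 555) = 555
Overlap = max(0, 555 - 525) = 30 min

30 minutes


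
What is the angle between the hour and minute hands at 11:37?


Hour hand = 11×30 + 37×0.5 = 348.5°
Minute hand = 37×6 = 222°
Difference = |348.5 - 222| = 126.5°

126.5°


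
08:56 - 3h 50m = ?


Start: 536 minutes from midnight
Subtract: 230 minutes
Remaining: 536 - 230 = 306
Hours: 5, Minutes: 6

05:06


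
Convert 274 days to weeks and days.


Weeks: 274 ÷ 7 = 39 remainder 1

39 weeks 1 days


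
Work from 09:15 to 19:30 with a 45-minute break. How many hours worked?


9h 30m (570 minutes)

Total time = (19×60+30) - (9×60+15)
= 1170 - 555 = 615 min
Minus break: 615 - 45 = 570 min
= 9h 30m


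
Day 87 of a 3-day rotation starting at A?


Shifts: A, B, C
Start: A (index 0)
Day 87: (0 + 87 - 1) mod 3
= 86 mod 3
= 2
Index 2 → shift C

Shift C


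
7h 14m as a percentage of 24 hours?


Total minutes: 7×60 + 14 = 434
Day = 24×60 = 1440 minutes
Fraction = 434/1440 ≈ 0.3014
As a percentage: 434/1440 × 100 ≈ 30.14%

0.3014 (30.14%)


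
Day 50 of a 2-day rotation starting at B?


Shift A

Shifts: A, B
Start: B (index 1)
Day 50: (1 + 50 - 1) mod 2
= 50 mod 2
= 0
Index 0 → shift A


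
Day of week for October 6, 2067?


Zeller's congruence:
q=6, m=10, k=67, j=20
h = (6 + ⌊13×11/5⌋ + 67 + ⌊67/4⌋ + ⌊20/4⌋ - 2×20) mod 7
= (6 + 28 + 67 + 16 + 5 - 40) mod 7
= 82 mod 7 = 5
h=5 → Thursday

Thursday


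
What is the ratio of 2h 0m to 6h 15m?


Duration 1: 120 minutes
Duration 2: 375 minutes
Ratio = 120:375
GCD = 15
Simplified = 8:25
As a decimal: 8/25 = 0.32

8:25 (0.32)


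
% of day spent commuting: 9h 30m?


39.6%

Time: 570 minutes
Day: 1440 minutes
Percentage = (570/1440) × 100 ≈ 39.6%


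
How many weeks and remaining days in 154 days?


22 weeks 0 days

Weeks: 154 ÷ 7 = 22 remainder 0


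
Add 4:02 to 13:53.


Start: 833 minutes from midnight
Add: 242 minutes
Total: 1075 minutes
Hours: 1075 ÷ 60 = 17 remainder 55

17:55


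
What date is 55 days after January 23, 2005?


Start: January 23, 2005
Add 55 days
January 23 → February 1: 31 - 23 + 1 = 9 days (55 - 9 = 46 left)
February 1 → March 1: 28 - 1 + 1 = 28 days (46 - 28 = 18 left)
March 1 + 18 = March 19, 2005

March 19, 2005


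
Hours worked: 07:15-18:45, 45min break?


10h 45m (645 minutes)

Total time = (18×60+45) - (7×60+15)
= 1125 - 435 = 690 min
Minus break: 690 - 45 = 645 min
= 10h 45m


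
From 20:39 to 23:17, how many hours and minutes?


End time in minutes: 23×60 + 17 = 1397
Start time in minutes: 20×60 + 39 = 1239
Difference = 1397 - 1239 = 158 minutes
= 2 hours 38 minutes

2h 38m


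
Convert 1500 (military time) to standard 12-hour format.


Hour: 15
15 - 12 = 3 → PM

3:00 PM


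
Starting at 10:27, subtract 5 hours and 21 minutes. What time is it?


05:06

Start: 627 minutes from midnight
Subtract: 321 minutes
Remaining: 627 - 321 = 306
Hours: 5, Minutes: 6


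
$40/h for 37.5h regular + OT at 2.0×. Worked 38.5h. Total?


Regular: 37.5h × $40 = $1500.00
Overtime: 38.5 - 37.5 = 1.0h
OT pay: 1.0h × $40 × 2.0 = $80.00
Total = $1500.00 + $80.00 = $1580.00

$1580.00


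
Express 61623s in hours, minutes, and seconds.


17h 7m 3s

Hours: 61623 ÷ 3600 = 17 remainder 423
Minutes: 423 ÷ 60 = 7 remainder 3
Seconds: 3


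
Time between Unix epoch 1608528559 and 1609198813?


Difference = 1609198813 - 1608528559 = 670254 seconds
In hours: 670254 / 3600 ≈ 186.2
In days: 670254 / 86400 ≈ 7.76

670254 seconds (186.2 hours / 7.76 days)


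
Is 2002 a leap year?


No

Rules: divisible by 4 AND (not by 100 OR by 400)
2002 ÷ 4 = 500 remainder 2 → not divisible by 4
Not divisible by 4 → not a leap year


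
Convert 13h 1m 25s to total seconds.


Hours: 13 × 3600 = 46800
Minutes: 1 × 60 = 60
Seconds: 25
Total = 46800 + 60 + 25 = 46885

46885 seconds


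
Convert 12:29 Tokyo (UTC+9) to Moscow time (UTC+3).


06:29

Time difference = UTC+3 - UTC+9 = -6 hours
New hour = (12 -6) mod 24
= 6 mod 24 = 6
Minutes unchanged → 06:29


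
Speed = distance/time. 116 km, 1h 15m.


92.8 km/h

Distance: 116 km
Time: 1h 15m = 75 min = 75/60 = 5/4 hours
Speed = 116 ÷ (5/4) = 116 × 4 / 5 = 464/5 = 92.8 km/h


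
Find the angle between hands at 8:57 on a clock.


Hour hand = 8×30 + 57×0.5 = 268.5°
Minute hand = 57×6 = 342°
Difference = |268.5 - 342| = 73.5°

73.5°


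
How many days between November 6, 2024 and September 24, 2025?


322 days

From November 6, 2024 to September 24, 2025
Rest of November 2024: 30 - 6 = 24
Full months: December 31, January 31, February 2025 28, March 31, April 30, May 31, June 30, July 31, August 31
Days into September 2025: 24
Total = 24 + 31 + 31 + 28 + 31 + 30 + 31 + 30 + 31 + 31 + 24 = 322 days


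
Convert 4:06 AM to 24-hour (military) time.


Input: 4:06 AM
AM hour stays: 4

04:06


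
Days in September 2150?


Month: September (month 9)
September has 30 days

30 days


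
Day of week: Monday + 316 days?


Tuesday

Start: Monday (index 0)
(0 + 316) mod 7
= 316 mod 7
= 1
Index 1 → Tuesday


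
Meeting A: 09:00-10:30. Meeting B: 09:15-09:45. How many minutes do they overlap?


30 minutes

Meeting A: 540-630 (in minutes from midnight)
Meeting B: 555-585
Overlap start = max(540, 555) = 555
Overlap end = min(630, 585) = 585
Overlap = max(0, 585 - 555) = 30 min


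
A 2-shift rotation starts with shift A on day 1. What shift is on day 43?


Shifts: A, B
Start: A (index 0)
Day 43: (0 + 43 - 1) mod 2
= 42 mod 2
= 0
Index 0 → shift A

Shift A


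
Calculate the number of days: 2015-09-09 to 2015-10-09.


From September 9, 2015 to October 9, 2015
Rest of September 2015: 30 - 9 = 21
Days into October 2015: 9
Total = 21 + 9 = 30 days

30 days


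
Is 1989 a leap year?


Rules: divisible by 4 AND (not by 100 OR by 400)
1989 ÷ 4 = 497 remainder 1 → not divisible by 4
Not divisible by 4 → not a leap year

No


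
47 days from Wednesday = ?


Monday

Start: Wednesday (index 2)
(2 + 47) mod 7
= 49 mod 7
= 0
Index 0 → Monday


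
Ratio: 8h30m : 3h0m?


17:6 (2.83)

Duration 1: 510 minutes
Duration 2: 180 minutes
Ratio = 510:180
GCD = 30
Simplified = 17:6
As a decimal: 17/6 ≈ 2.83


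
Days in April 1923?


30 days

Month: April (month 4)
April has 30 days


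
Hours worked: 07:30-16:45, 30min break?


8h 45m (525 minutes)

Total time = (16×60+45) - (7×60+30)
= 1005 - 450 = 555 min
Minus break: 555 - 30 = 525 min
= 8h 45m


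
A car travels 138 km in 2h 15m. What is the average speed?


Distance: 138 km
Time: 2h 15m = 135 min = 135/60 = 9/4 hours
Speed = 138 ÷ (9/4) = 138 × 4 / 9 = 552/9 ≈ 61.3 km/h

61.3 km/h


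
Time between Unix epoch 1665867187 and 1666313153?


Difference = 1666313153 - 1665867187 = 445966 seconds
In hours: 445966 / 3600 ≈ 123.9
In days: 445966 / 86400 ≈ 5.16

445966 seconds (123.9 hours / 5.16 days)


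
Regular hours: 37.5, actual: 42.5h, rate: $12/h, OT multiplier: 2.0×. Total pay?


Regular: 37.5h × $12 = $450.00
Overtime: 42.5 - 37.5 = 5.0h
OT pay: 5.0h × $12 × 2.0 = $120.00
Total = $450.00 + $120.00 = $570.00

$570.00


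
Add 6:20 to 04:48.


Start: 288 minutes from midnight
Add: 380 minutes
Total: 668 minutes
Hours: 668 ÷ 60 = 11 remainder 8

11:08


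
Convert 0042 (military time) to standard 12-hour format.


12:42 AM

Hour: 0
0 → 12 AM (midnight)


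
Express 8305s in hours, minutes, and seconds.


Hours: 8305 ÷ 3600 = 2 remainder 1105
Minutes: 1105 ÷ 60 = 18 remainder 25
Seconds: 25

2h 18m 25s


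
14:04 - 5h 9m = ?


Start: 844 minutes from midnight
Subtract: 309 minutes
Remaining: 844 - 309 = 535
Hours: 8, Minutes: 55

08:55


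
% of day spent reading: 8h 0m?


Time: 480 minutes
Day: 1440 minutes
Percentage = (480/1440) × 100 ≈ 33.3%

33.3%


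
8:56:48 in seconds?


Hours: 8 × 3600 = 28800
Minutes: 56 × 60 = 3360
Seconds: 48
Total = 28800 + 3360 + 48 = 32208

32208 seconds


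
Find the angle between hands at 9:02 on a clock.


Hour hand = 9×30 + 2×0.5 = 271.0°
Minute hand = 2×6 = 12°
Difference = |271.0 - 12| = 259.0°
Since > 180°: 360 - 259.0 = 101.0°

101.0°


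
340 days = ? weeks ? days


Weeks: 340 ÷ 7 = 48 remainder 4

48 weeks 4 days


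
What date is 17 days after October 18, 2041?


Start: October 18, 2041
Add 17 days
October 18 → November 1: 31 - 18 + 1 = 14 days (17 - 14 = 3 left)
November 1 + 3 = November 4, 2041

November 4, 2041


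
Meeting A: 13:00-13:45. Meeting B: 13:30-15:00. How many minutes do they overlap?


15 minutes

Meeting A: 780-825 (in minutes from midnight)
Meeting B: 810-900
Overlap start = max(780, 810) = 810
Overlap end = min(825, 900) = 825
Overlap = max(0, 825 - 810) = 15 min


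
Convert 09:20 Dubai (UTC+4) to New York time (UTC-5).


00:20

Time difference = UTC-5 - UTC+4 = -9 hours
New hour = (9 -9) mod 24
= 0 mod 24 = 0
Minutes unchanged → 00:20


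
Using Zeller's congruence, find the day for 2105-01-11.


Sunday

Zeller's congruence:
q=11, m=13, k=4, j=21
h = (11 + ⌊13×14/5⌋ + 4 + ⌊4/4⌋ + ⌊21/4⌋ - 2×21) mod 7
= (11 + 36 + 4 + 1 + 5 - 42) mod 7
= 15 mod 7 = 1
h=1 → Sunday


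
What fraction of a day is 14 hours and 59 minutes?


0.6243 (62.43%)

Total minutes: 14×60 + 59 = 899
Day = 24×60 = 1440 minutes
Fraction = 899/1440 ≈ 0.6243
As a percentage: 899/1440 × 100 ≈ 62.43%


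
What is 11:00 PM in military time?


Input: 11:00 PM
PM: 11 + 12 = 23

23:00


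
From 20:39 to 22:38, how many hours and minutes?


End time in minutes: 22×60 + 38 = 1358
Start time in minutes: 20×60 + 39 = 1239
Difference = 1358 - 1239 = 119 minutes
= 1 hours 59 minutes

1h 59m


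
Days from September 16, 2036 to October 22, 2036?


36 days

From September 16, 2036 to October 22, 2036
Rest of September 2036: 30 - 16 = 14
Days into October 2036: 22
Total = 14 + 22 = 36 days


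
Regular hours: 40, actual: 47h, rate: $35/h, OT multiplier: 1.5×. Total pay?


$1767.50

Regular: 40h × $35 = $1400.00
Overtime: 47 - 40 = 7h
OT pay: 7h × $35 × 1.5 = $367.50
Total = $1400.00 + $367.50 = $1767.50


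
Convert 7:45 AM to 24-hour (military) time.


Input: 7:45 AM
AM hour stays: 7

07:45


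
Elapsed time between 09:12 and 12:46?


3h 34m

End time in minutes: 12×60 + 46 = 766
Start time in minutes: 9×60 + 12 = 552
Difference = 766 - 552 = 214 minutes
= 3 hours 34 minutes


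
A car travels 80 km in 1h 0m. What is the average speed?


Distance: 80 km
Time: 1 hours
Speed = 80 / 1 = 80.0 km/h

80.0 km/h


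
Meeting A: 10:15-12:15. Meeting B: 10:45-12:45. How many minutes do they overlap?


Meeting A: 615-735 (in minutes from midnight)
Meeting B: 645-765
Overlap start = max(615, 645) = 645
Overlap end = min(735, 765) = 735
Overlap = max(0, 735 - 645) = 90 min

90 minutes


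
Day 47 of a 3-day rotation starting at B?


Shifts: A, B, C
Start: B (index 1)
Day 47: (1 + 47 - 1) mod 3
= 47 mod 3
= 2
Index 2 → shift C

Shift C


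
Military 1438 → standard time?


2:38 PM

Hour: 14
14 - 12 = 2 → PM


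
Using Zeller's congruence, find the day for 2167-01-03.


Saturday

Zeller's congruence:
q=3, m=13, k=66, j=21
h = (3 + ⌊13×14/5⌋ + 66 + ⌊66/4⌋ + ⌊21/4⌋ - 2×21) mod 7
= (3 + 36 + 66 + 16 + 5 - 42) mod 7
= 84 mod 7 = 0
h=0 → Saturday


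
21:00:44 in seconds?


75644 seconds

Hours: 21 × 3600 = 75600
Minutes: 0 × 60 = 0
Seconds: 44
Total = 75600 + 0 + 44 = 75644


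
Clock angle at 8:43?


3.5°

Hour hand = 8×30 + 43×0.5 = 261.5°
Minute hand = 43×6 = 258°
Difference = |261.5 - 258| = 3.5°


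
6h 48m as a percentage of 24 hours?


Total minutes: 6×60 + 48 = 408
Day = 24×60 = 1440 minutes
Fraction = 408/1440 ≈ 0.2833
As a percentage: 408/1440 × 100 ≈ 28.33%

0.2833 (28.33%)


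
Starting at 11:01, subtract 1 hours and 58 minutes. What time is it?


09:03

Start: 661 minutes from midnight
Subtract: 118 minutes
Remaining: 661 - 118 = 543
Hours: 9, Minutes: 3


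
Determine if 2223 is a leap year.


Rules: divisible by 4 AND (not by 100 OR by 400)
2223 ÷ 4 = 555 remainder 3 → not divisible by 4
Not divisible by 4 → not a leap year

No


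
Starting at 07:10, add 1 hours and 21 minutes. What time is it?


Start: 430 minutes from midnight
Add: 81 minutes
Total: 511 minutes
Hours: 511 ÷ 60 = 8 remainder 31

08:31


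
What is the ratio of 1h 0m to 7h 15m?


Duration 1: 60 minutes
Duration 2: 435 minutes
Ratio = 60:435
GCD = 15
Simplified = 4:29
As a decimal: 4/29 ≈ 0.14

4:29 (0.14)


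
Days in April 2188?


30 days

Month: April (month 4)
April has 30 days


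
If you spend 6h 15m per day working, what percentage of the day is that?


Time: 375 minutes
Day: 1440 minutes
Percentage = (375/1440) × 100 ≈ 26.0%

26.0%


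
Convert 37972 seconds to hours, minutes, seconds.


10h 32m 52s

Hours: 37972 ÷ 3600 = 10 remainder 1972
Minutes: 1972 ÷ 60 = 32 remainder 52
Seconds: 52


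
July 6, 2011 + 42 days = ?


August 17, 2011

Start: July 6, 2011
Add 42 days
July 6 → August 1: 31 - 6 + 1 = 26 days (42 - 26 = 16 left)
August 1 + 16 = August 17, 2011


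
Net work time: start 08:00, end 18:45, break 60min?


9h 45m (585 minutes)

Total time = (18×60+45) - (8×60+0)
= 1125 - 480 = 645 min
Minus break: 645 - 60 = 585 min
= 9h 45m


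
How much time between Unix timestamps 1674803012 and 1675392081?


Difference = 1675392081 - 1674803012 = 589069 seconds
In hours: 589069 / 3600 ≈ 163.6
In days: 589069 / 86400 ≈ 6.82

589069 seconds (163.6 hours / 6.82 days)


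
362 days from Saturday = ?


Start: Saturday (index 5)
(5 + 362) mod 7
= 367 mod 7
= 3
Index 3 → Thursday

Thursday


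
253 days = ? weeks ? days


36 weeks 1 days

Weeks: 253 ÷ 7 = 36 remainder 1


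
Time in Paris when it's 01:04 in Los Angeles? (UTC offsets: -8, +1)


10:04

Time difference = UTC+1 - UTC-8 = +9 hours
New hour = (1 + 9) mod 24
= 10 mod 24 = 10
Minutes unchanged → 10:04


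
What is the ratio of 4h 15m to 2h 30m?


Duration 1: 255 minutes
Duration 2: 150 minutes
Ratio = 255:150
GCD = 15
Simplified = 17:10
As a decimal: 17/10 = 1.70

17:10 (1.70)


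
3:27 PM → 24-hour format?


Input: 3:27 PM
PM: 3 + 12 = 15

15:27


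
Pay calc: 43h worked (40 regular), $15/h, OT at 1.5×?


$667.50

Regular: 40h × $15 = $600.00
Overtime: 43 - 40 = 3h
OT pay: 3h × $15 × 1.5 = $67.50
Total = $600.00 + $67.50 = $667.50


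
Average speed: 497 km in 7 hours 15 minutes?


68.6 km/h

Distance: 497 km
Time: 7h 15m = 435 min = 435/60 = 29/4 hours
Speed = 497 ÷ (29/4) = 497 × 4 / 29 = 1988/29 ≈ 68.6 km/h


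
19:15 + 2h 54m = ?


Start: 1155 minutes from midnight
Add: 174 minutes
Total: 1329 minutes
Hours: 1329 ÷ 60 = 22 remainder 9

22:09


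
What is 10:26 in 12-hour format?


Hour: 10
10 < 12 → AM

10:26 AM


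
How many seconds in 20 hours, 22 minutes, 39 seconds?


73359 seconds

Hours: 20 × 3600 = 72000
Minutes: 22 × 60 = 1320
Seconds: 39
Total = 72000 + 1320 + 39 = 73359


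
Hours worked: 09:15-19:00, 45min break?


Total time = (19×60+0) - (9×60+15)
= 1140 - 555 = 585 min
Minus break: 585 - 45 = 540 min
= 9h 0m

9h 0m (540 minutes)


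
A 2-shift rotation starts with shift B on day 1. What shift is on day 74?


Shifts: A, B
Start: B (index 1)
Day 74: (1 + 74 - 1) mod 2
= 74 mod 2
= 0
Index 0 → shift A

Shift A


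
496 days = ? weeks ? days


70 weeks 6 days

Weeks: 496 ÷ 7 = 70 remainder 6


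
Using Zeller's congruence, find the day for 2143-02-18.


Monday

Zeller's congruence:
q=18, m=14, k=42, j=21
h = (18 + ⌊13×15/5⌋ + 42 + ⌊42/4⌋ + ⌊21/4⌋ - 2×21) mod 7
= (18 + 39 + 42 + 10 + 5 - 42) mod 7
= 72 mod 7 = 2
h=2 → Monday


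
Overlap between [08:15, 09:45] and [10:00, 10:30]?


Meeting A: 495-585 (in minutes from midnight)
Meeting B: 600-630
Overlap start = max(495, 600) = 600
Overlap end = min(585, 630) = 585
Overlap = max(0, 585 - 600) = 0 min

0 minutes


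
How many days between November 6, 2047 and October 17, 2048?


346 days

From November 6, 2047 to October 17, 2048
Rest of November 2047: 30 - 6 = 24
Full months: December 31, January 31, February 2048 29, March 31, April 30, May 31, June 30, July 31, August 31, September 30
Days into October 2048: 17
Total = 24 + 31 + 31 + 29 + 31 + 30 + 31 + 30 + 31 + 31 + 30 + 17 = 346 days


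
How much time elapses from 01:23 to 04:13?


End time in minutes: 4×60 + 13 = 253
Start time in minutes: 1×60 + 23 = 83
Difference = 253 - 83 = 170 minutes
= 2 hours 50 minutes

2h 50m


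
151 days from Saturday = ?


Wednesday

Start: Saturday (index 5)
(5 + 151) mod 7
= 156 mod 7
= 2
Index 2 → Wednesday


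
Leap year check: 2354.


No

Rules: divisible by 4 AND (not by 100 OR by 400)
2354 ÷ 4 = 588 remainder 2 → not divisible by 4
Not divisible by 4 → not a leap year


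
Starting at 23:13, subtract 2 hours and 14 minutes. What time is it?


20:59

Start: 1393 minutes from midnight
Subtract: 134 minutes
Remaining: 1393 - 134 = 1259
Hours: 20, Minutes: 59


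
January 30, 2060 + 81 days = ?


April 20, 2060

Start: January 30, 2060
Add 81 days
January 30 → February 1: 31 - 30 + 1 = 2 days (81 - 2 = 79 left)
February 1 → March 1: 29 - 1 + 1 = 29 days (79 - 29 = 50 left)
March 1 → April 1: 31 - 1 + 1 = 31 days (50 - 31 = 19 left)
April 1 + 19 = April 20, 2060


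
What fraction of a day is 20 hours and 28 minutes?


Total minutes: 20×60 + 28 = 1228
Day = 24×60 = 1440 minutes
Fraction = 1228/1440 ≈ 0.8528
As a percentage: 1228/1440 × 100 ≈ 85.28%

0.8528 (85.28%)


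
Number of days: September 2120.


Month: September (month 9)
September has 30 days

30 days


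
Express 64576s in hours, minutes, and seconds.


17h 56m 16s

Hours: 64576 ÷ 3600 = 17 remainder 3376
Minutes: 3376 ÷ 60 = 56 remainder 16
Seconds: 16


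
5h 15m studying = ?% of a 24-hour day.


Time: 315 minutes
Day: 1440 minutes
Percentage = (315/1440) × 100 ≈ 21.9%

21.9%


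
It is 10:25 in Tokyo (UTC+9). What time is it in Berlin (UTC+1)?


Time difference = UTC+1 - UTC+9 = -8 hours
New hour = (10 -8) mod 24
= 2 mod 24 = 2
Minutes unchanged → 02:25

02:25


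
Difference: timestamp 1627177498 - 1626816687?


360811 seconds (100.2 hours / 4.18 days)

Difference = 1627177498 - 1626816687 = 360811 seconds
In hours: 360811 / 3600 ≈ 100.2
In days: 360811 / 86400 ≈ 4.18


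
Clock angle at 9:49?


0.5°

Hour hand = 9×30 + 49×0.5 = 294.5°
Minute hand = 49×6 = 294°
Difference = |294.5 - 294| = 0.5°


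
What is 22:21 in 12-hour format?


Hour: 22
22 - 12 = 10 → PM

10:21 PM


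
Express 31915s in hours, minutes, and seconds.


Hours: 31915 ÷ 3600 = 8 remainder 3115
Minutes: 3115 ÷ 60 = 51 remainder 55
Seconds: 55

8h 51m 55s


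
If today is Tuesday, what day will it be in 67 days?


Start: Tuesday (index 1)
(1 + 67) mod 7
= 68 mod 7
= 5
Index 5 → Saturday

Saturday


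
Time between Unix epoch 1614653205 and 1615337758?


Difference = 1615337758 - 1614653205 = 684553 seconds
In hours: 684553 / 3600 ≈ 190.2
In days: 684553 / 86400 ≈ 7.92

684553 seconds (190.2 hours / 7.92 days)


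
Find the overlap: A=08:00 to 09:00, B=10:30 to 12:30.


0 minutes

Meeting A: 480-540 (in minutes from midnight)
Meeting B: 630-750
Overlap start = max(480, 630) = 630
Overlap end = min(540, 750) = 540
Overlap = max(0, 540 - 630) = 0 min


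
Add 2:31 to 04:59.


Start: 299 minutes from midnight
Add: 151 minutes
Total: 450 minutes
Hours: 450 ÷ 60 = 7 remainder 30

07:30


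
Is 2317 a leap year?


Rules: divisible by 4 AND (not by 100 OR by 400)
2317 ÷ 4 = 579 remainder 1 → not divisible by 4
Not divisible by 4 → not a leap year

No


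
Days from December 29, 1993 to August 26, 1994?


240 days

From December 29, 1993 to August 26, 1994
Rest of December 1993: 31 - 29 = 2
Full months: January 31, February 1994 28, March 31, April 30, May 31, June 30, July 31
Days into August 1994: 26
Total = 2 + 31 + 28 + 31 + 30 + 31 + 30 + 31 + 26 = 240 days


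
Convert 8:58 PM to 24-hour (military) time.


Input: 8:58 PM
PM: 8 + 12 = 20

20:58


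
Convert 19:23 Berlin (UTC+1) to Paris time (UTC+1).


Time difference = UTC+1 - UTC+1 = +0 hours
New hour = (19 + 0) mod 24
= 19 mod 24 = 19
Minutes unchanged → 19:23

19:23


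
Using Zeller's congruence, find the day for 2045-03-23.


Zeller's congruence:
q=23, m=3, k=45, j=20
h = (23 + ⌊13×4/5⌋ + 45 + ⌊45/4⌋ + ⌊20/4⌋ - 2×20) mod 7
= (23 + 10 + 45 + 11 + 5 - 40) mod 7
= 54 mod 7 = 5
h=5 → Thursday

Thursday


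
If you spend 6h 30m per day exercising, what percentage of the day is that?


Time: 390 minutes
Day: 1440 minutes
Percentage = (390/1440) × 100 ≈ 27.1%

27.1%


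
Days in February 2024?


Month: February (month 2)
February: 28 or 29 (leap year)
2024 leap year? Yes

29 days


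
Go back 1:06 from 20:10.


Start: 1210 minutes from midnight
Subtract: 66 minutes
Remaining: 1210 - 66 = 1144
Hours: 19, Minutes: 4

19:04


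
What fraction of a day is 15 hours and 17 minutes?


Total minutes: 15×60 + 17 = 917
Day = 24×60 = 1440 minutes
Fraction = 917/1440 ≈ 0.6368
As a percentage: 917/1440 × 100 ≈ 63.68%

0.6368 (63.68%)


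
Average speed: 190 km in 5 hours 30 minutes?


34.5 km/h

Distance: 190 km
Time: 5h 30m = 330 min = 330/60 = 11/2 hours
Speed = 190 ÷ (11/2) = 190 × 2 / 11 = 380/11 ≈ 34.5 km/h


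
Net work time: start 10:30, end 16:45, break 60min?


Total time = (16×60+45) - (10×60+30)
= 1005 - 630 = 375 min
Minus break: 375 - 60 = 315 min
= 5h 15m

5h 15m (315 minutes)


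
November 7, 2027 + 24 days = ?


Start: November 7, 2027
Add 24 days
November 7 → December 1: 30 - 7 + 1 = 24 days (24 - 24 = 0 left)
Land exactly on December 1, 2027

December 1, 2027


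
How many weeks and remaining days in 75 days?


10 weeks 5 days

Weeks: 75 ÷ 7 = 10 remainder 5


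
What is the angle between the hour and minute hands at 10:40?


Hour hand = 10×30 + 40×0.5 = 320.0°
Minute hand = 40×6 = 240°
Difference = |320.0 - 240| = 80.0°

80.0°


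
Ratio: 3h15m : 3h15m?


1:1 (1.00)

Duration 1: 195 minutes
Duration 2: 195 minutes
Ratio = 195:195
GCD = 195
Simplified = 1:1
As a decimal: 1/1 = 1.00


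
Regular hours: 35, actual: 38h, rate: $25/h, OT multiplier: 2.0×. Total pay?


$1025.00

Regular: 35h × $25 = $875.00
Overtime: 38 - 35 = 3h
OT pay: 3h × $25 × 2.0 = $150.00
Total = $875.00 + $150.00 = $1025.00


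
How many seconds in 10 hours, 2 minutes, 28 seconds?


36148 seconds

Hours: 10 × 3600 = 36000
Minutes: 2 × 60 = 120
Seconds: 28
Total = 36000 + 120 + 28 = 36148


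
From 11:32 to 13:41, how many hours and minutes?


2h 9m

End time in minutes: 13×60 + 41 = 821
Start time in minutes: 11×60 + 32 = 692
Difference = 821 - 692 = 129 minutes
= 2 hours 9 minutes


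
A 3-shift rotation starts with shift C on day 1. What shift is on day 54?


Shift B

Shifts: A, B, C
Start: C (index 2)
Day 54: (2 + 54 - 1) mod 3
= 55 mod 3
= 1
Index 1 → shift B


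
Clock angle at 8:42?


Hour hand = 8×30 + 42×0.5 = 261.0°
Minute hand = 42×6 = 252°
Difference = |261.0 - 252| = 9.0°

9.0°


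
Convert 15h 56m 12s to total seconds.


57372 seconds

Hours: 15 × 3600 = 54000
Minutes: 56 × 60 = 3360
Seconds: 12
Total = 54000 + 3360 + 12 = 57372


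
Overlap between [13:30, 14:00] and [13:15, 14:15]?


Meeting A: 810-840 (in minutes from midnight)
Meeting B: 795-855
Overlap start = max(810, 795) = 810
Overlap end = min(840, 855) = 840
Overlap = max(0, 840 - 810) = 30 min

30 minutes


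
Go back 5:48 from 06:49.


Start: 409 minutes from midnight
Subtract: 348 minutes
Remaining: 409 - 348 = 61
Hours: 1, Minutes: 1

01:01


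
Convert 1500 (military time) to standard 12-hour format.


Hour: 15
15 - 12 = 3 → PM

3:00 PM


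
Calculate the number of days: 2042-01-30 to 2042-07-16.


From January 30, 2042 to July 16, 2042
Rest of January 2042: 31 - 30 = 1
Full months: February 2042 28, March 31, April 30, May 31, June 30
Days into July 2042: 16
Total = 1 + 28 + 31 + 30 + 31 + 30 + 16 = 167 days

167 days


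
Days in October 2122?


Month: October (month 10)
October has 31 days

31 days


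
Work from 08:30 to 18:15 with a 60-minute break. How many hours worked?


Total time = (18×60+15) - (8×60+30)
= 1095 - 510 = 585 min
Minus break: 585 - 60 = 525 min
= 8h 45m

8h 45m (525 minutes)


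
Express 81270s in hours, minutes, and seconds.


Hours: 81270 ÷ 3600 = 22 remainder 2070
Minutes: 2070 ÷ 60 = 34 remainder 30
Seconds: 30

22h 34m 30s


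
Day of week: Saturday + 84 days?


Saturday

Start: Saturday (index 5)
(5 + 84) mod 7
= 89 mod 7
= 5
Index 5 → Saturday


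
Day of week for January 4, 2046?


Zeller's congruence:
q=4, m=13, k=45, j=20
h = (4 + ⌊13×14/5⌋ + 45 + ⌊45/4⌋ + ⌊20/4⌋ - 2×20) mod 7
= (4 + 36 + 45 + 11 + 5 - 40) mod 7
= 61 mod 7 = 5
h=5 → Thursday

Thursday


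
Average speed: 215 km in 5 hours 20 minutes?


Distance: 215 km
Time: 5h 20m = 320 min = 320/60 = 16/3 hours
Speed = 215 ÷ (16/3) = 215 × 3 / 16 = 645/16 ≈ 40.3 km/h

40.3 km/h


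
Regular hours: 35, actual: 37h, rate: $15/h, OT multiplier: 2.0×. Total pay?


Regular: 35h × $15 = $525.00
Overtime: 37 - 35 = 2h
OT pay: 2h × $15 × 2.0 = $60.00
Total = $525.00 + $60.00 = $585.00

$585.00


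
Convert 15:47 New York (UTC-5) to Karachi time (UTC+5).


01:47 (next day)

Time difference = UTC+5 - UTC-5 = +10 hours
New hour = (15 + 10) mod 24
= 25 mod 24 = 1
Minutes unchanged → 01:47; 25 ≥ 24 → next day


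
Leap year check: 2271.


No

Rules: divisible by 4 AND (not by 100 OR by 400)
2271 ÷ 4 = 567 remainder 3 → not divisible by 4
Not divisible by 4 → not a leap year


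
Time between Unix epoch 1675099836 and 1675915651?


815815 seconds (226.6 hours / 9.44 days)

Difference = 1675915651 - 1675099836 = 815815 seconds
In hours: 815815 / 3600 ≈ 226.6
In days: 815815 / 86400 ≈ 9.44


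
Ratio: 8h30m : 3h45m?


Duration 1: 510 minutes
Duration 2: 225 minutes
Ratio = 510:225
GCD = 15
Simplified = 34:15
As a decimal: 34/15 ≈ 2.27

34:15 (2.27)


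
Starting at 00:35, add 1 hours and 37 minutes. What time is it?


Start: 35 minutes from midnight
Add: 97 minutes
Total: 132 minutes
Hours: 132 ÷ 60 = 2 remainder 12

02:12


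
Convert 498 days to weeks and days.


Weeks: 498 ÷ 7 = 71 remainder 1

71 weeks 1 days


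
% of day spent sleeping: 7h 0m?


Time: 420 minutes
Day: 1440 minutes
Percentage = (420/1440) × 100 ≈ 29.2%

29.2%


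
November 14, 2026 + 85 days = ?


February 7, 2027

Start: November 14, 2026
Add 85 days
November 14 → December 1: 30 - 14 + 1 = 17 days (85 - 17 = 68 left)
December 1 → January 1: 31 - 1 + 1 = 31 days (68 - 31 = 37 left)
January 1 → February 1: 31 - 1 + 1 = 31 days (37 - 31 = 6 left)
February 1 + 6 = February 7, 2027


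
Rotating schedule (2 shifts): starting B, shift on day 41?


Shift B

Shifts: A, B
Start: B (index 1)
Day 41: (1 + 41 - 1) mod 2
= 41 mod 2
= 1
Index 1 → shift B


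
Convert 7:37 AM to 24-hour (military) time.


Input: 7:37 AM
AM hour stays: 7

07:37


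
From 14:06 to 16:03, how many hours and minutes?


1h 57m

End time in minutes: 16×60 + 3 = 963
Start time in minutes: 14×60 + 6 = 846
Difference = 963 - 846 = 117 minutes
= 1 hours 57 minutes


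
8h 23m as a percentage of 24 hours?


0.3493 (34.93%)

Total minutes: 8×60 + 23 = 503
Day = 24×60 = 1440 minutes
Fraction = 503/1440 ≈ 0.3493
As a percentage: 503/1440 × 100 ≈ 34.93%


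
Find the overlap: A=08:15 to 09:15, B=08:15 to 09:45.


Meeting A: 495-555 (in minutes from midnight)
Meeting B: 495-585
Overlap start = max(495, 495) = 495
Overlap end = min(555, 585) = 555
Overlap = max(0, 555 - 495) = 60 min

60 minutes


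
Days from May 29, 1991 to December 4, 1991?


From May 29, 1991 to December 4, 1991
Rest of May 1991: 31 - 29 = 2
Full months: June 30, July 31, August 31, September 30, October 31, November 30
Days into December 1991: 4
Total = 2 + 30 + 31 + 31 + 30 + 31 + 30 + 4 = 189 days

189 days


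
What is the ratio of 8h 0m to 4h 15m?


32:17 (1.88)

Duration 1: 480 minutes
Duration 2: 255 minutes
Ratio = 480:255
GCD = 15
Simplified = 32:17
As a decimal: 32/17 ≈ 1.88


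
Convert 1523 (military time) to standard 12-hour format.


3:23 PM

Hour: 15
15 - 12 = 3 → PM


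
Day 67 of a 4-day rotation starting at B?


Shifts: A, B, C, D
Start: B (index 1)
Day 67: (1 + 67 - 1) mod 4
= 67 mod 4
= 3
Index 3 → shift D

Shift D


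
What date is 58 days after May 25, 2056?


Start: May 25, 2056
Add 58 days
May 25 → June 1: 31 - 25 + 1 = 7 days (58 - 7 = 51 left)
June 1 → July 1: 30 - 1 + 1 = 30 days (51 - 30 = 21 left)
July 1 + 21 = July 22, 2056

July 22, 2056


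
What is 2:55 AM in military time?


Input: 2:55 AM
AM hour stays: 2

02:55


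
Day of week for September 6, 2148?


Zeller's congruence:
q=6, m=9, k=48, j=21
h = (6 + ⌊13×10/5⌋ + 48 + ⌊48/4⌋ + ⌊21/4⌋ - 2×21) mod 7
= (6 + 26 + 48 + 12 + 5 - 42) mod 7
= 55 mod 7 = 6
h=6 → Friday

Friday
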